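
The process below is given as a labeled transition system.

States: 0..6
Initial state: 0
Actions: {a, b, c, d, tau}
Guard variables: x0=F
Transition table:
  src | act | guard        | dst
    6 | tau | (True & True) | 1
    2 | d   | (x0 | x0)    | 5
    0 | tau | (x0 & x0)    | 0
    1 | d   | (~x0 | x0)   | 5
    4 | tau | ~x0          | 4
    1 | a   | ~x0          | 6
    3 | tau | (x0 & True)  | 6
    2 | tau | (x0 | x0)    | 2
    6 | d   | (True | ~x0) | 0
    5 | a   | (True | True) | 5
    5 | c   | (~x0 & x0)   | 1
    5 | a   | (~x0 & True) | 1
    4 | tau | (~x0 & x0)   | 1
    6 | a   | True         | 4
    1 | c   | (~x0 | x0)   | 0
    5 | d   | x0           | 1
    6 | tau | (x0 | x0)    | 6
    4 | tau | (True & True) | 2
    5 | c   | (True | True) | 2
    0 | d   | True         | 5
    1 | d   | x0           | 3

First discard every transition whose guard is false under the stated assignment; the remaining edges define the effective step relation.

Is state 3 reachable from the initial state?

12 transition(s) survive guard evaluation.
depth 0: {0}
depth 1: {5}  total {0,5}
depth 2: {1,2}  total {0,1,2,5}
depth 3: {6}  total {0,1,2,5,6}
depth 4: {4}  total {0,1,2,4,5,6}
Reach set: {0,1,2,4,5,6}

Answer: UNREACHABLE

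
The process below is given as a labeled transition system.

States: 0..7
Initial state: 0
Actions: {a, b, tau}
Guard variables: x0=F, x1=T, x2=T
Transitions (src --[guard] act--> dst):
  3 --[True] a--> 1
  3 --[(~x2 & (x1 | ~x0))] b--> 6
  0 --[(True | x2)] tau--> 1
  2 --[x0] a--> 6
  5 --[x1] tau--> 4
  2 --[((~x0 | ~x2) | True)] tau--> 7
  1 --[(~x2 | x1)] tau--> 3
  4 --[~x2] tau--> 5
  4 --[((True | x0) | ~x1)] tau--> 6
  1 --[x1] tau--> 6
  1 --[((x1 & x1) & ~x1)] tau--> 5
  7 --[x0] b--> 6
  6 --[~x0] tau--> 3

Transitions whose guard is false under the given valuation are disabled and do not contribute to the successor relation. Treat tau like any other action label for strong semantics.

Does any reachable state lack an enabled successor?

Reachable = {0,1,3,6}
  0: tau→1  [deg 1]
  1: tau→3  tau→6  [deg 2]
  3: a→1  [deg 1]
  6: tau→3  [deg 1]

Answer: DEADLOCK-FREE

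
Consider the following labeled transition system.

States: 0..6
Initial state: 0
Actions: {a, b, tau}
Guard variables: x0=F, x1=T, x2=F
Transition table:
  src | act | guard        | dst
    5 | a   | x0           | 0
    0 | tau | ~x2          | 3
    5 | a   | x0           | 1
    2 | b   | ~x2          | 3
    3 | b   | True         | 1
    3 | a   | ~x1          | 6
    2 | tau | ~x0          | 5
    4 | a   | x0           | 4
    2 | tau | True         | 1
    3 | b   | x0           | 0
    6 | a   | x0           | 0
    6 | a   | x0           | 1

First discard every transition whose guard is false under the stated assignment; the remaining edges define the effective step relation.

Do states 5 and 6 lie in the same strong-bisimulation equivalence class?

Answer: BISIMILAR

Working:
Refine partition for ~:
  round 0: {{0,1,2,3,4,5,6}}
  round 1: {{0},{1,4,5,6},{2},{3}}
stable after 2 split(s): 4 block(s)
[5]={1,4,5,6}  [6]={1,4,5,6}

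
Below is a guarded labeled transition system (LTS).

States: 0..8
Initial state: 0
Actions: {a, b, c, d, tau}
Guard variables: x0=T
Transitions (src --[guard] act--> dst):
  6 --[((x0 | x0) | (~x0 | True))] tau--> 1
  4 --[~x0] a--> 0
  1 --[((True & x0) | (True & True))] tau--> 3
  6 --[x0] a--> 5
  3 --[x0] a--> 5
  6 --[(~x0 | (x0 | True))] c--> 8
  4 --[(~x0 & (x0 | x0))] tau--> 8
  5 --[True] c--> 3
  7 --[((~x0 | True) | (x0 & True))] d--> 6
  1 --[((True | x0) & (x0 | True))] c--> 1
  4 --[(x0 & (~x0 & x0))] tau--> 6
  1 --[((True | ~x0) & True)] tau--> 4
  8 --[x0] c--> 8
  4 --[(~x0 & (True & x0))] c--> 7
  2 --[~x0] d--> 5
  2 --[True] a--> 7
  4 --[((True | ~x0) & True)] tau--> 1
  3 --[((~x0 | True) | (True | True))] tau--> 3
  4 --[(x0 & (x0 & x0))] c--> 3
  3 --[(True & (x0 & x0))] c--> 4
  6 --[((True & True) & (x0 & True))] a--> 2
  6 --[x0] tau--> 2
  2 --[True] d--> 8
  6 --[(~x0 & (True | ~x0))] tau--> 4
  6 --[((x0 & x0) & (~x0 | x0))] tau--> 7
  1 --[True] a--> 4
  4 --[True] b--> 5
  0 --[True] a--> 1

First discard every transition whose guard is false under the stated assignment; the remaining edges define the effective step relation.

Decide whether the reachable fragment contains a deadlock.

Answer: DEADLOCK-FREE

Working:
Reachable = {0,1,3,4,5}
  0: a→1  [1 out]
  1: a→4  c→1  tau→3  tau→4  [4 out]
  3: a→5  c→4  tau→3  [3 out]
  4: b→5  c→3  tau→1  [3 out]
  5: c→3  [1 out]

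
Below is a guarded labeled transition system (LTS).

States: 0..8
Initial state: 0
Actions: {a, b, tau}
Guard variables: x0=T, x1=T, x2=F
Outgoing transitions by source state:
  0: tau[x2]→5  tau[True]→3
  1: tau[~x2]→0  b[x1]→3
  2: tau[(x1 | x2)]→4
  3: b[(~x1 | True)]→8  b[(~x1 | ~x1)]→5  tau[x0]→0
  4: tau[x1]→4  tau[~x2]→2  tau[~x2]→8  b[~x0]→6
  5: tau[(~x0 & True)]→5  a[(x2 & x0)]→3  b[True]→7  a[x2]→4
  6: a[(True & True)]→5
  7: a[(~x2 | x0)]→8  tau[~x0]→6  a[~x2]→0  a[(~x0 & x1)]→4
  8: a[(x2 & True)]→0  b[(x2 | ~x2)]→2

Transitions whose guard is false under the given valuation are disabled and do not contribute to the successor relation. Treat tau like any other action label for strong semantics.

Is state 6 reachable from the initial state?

After dropping false guards: 14 live edges.
Layer 0: {0}
Layer 1: {3}  cumulative {0,3}
Layer 2: {8}  cumulative {0,3,8}
Layer 3: {2}  cumulative {0,2,3,8}
Layer 4: {4}  cumulative {0,2,3,4,8}
Reachable = {0,2,3,4,8}

Answer: UNREACHABLE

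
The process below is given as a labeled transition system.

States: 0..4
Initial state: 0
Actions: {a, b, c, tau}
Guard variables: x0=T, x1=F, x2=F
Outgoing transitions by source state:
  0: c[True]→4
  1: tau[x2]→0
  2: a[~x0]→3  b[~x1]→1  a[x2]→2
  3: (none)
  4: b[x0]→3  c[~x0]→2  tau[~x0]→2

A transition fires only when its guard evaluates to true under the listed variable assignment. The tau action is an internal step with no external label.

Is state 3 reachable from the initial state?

After dropping false guards: 3 live edges.
Layer 0: {0}
Layer 1: {4}  total {0,4}
Layer 2: {3}  total {0,3,4}
Reachable = {0,3,4}
Path to 3: c·b

Answer: REACHABLE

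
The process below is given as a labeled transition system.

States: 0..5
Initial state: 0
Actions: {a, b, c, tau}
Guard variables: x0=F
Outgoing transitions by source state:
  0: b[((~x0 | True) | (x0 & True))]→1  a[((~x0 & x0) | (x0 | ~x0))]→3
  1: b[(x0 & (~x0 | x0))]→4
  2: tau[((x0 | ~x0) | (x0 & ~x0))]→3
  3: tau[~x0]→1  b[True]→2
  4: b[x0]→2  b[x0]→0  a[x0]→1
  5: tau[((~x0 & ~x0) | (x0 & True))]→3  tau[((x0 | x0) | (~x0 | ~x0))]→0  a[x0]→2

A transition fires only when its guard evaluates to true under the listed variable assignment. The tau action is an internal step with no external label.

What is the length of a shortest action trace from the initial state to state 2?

Layered search for 2:
  L0 = {0}
  L1 = {1,3}
  L2 = {2}
2 enters at depth 2; path a·b

Answer: 2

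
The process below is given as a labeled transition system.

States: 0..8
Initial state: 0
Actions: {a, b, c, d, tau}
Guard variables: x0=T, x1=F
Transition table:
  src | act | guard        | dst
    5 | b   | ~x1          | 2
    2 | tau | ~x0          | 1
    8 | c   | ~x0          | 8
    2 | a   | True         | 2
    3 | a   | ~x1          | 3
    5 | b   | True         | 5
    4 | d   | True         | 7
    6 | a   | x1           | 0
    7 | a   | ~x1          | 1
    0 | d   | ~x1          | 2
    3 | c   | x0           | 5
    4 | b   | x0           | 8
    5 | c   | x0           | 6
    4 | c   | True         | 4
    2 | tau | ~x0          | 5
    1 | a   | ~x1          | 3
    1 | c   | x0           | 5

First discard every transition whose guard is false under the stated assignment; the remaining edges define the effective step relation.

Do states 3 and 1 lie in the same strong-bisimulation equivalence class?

Answer: BISIMILAR

Trace:
Bisimulation quotient by refinement:
  round 0: {{0,1,2,3,4,5,6,7,8}}
  round 1: {{0},{1,3},{2,7},{4},{5},{6,8}}
  round 2: {{0},{1,3},{2},{4},{5},{6,8},{7}}
stable after 3 split(s): 7 block(s)
[3]={1,3}  [1]={1,3}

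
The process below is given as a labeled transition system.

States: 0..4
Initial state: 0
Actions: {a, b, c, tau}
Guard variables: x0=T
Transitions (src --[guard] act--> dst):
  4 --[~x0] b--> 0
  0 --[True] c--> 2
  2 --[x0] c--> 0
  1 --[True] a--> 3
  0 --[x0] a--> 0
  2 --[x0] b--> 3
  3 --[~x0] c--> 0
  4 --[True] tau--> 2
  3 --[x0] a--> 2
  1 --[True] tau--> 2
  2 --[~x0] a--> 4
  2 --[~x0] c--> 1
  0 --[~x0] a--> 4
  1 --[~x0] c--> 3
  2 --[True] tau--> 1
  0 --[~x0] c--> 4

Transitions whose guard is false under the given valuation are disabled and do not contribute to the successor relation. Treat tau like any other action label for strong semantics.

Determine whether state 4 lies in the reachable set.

9 transition(s) survive guard evaluation.
L0 = {0}
L1 = {2}  total {0,2}
L2 = {1,3}  total {0,1,2,3}
R = {0,1,2,3}

Answer: UNREACHABLE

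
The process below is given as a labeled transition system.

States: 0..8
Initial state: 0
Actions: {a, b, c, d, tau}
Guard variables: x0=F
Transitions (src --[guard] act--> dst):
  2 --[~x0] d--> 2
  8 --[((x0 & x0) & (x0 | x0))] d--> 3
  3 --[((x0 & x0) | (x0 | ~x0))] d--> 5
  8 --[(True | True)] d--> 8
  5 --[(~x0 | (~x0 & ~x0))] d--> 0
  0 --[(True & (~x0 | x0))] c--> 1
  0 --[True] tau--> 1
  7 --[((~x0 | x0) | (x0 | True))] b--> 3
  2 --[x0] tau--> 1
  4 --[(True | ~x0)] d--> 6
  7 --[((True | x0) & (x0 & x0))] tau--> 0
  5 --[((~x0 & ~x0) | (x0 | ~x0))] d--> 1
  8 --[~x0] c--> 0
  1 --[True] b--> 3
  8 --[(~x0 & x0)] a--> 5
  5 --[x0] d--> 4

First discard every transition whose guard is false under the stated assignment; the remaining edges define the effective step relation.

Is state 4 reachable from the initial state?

11 transition(s) survive guard evaluation.
L0 = {0}
L1 = {1}  cumulative {0,1}
L2 = {3}  cumulative {0,1,3}
L3 = {5}  cumulative {0,1,3,5}
Reach set: {0,1,3,5}

Answer: UNREACHABLE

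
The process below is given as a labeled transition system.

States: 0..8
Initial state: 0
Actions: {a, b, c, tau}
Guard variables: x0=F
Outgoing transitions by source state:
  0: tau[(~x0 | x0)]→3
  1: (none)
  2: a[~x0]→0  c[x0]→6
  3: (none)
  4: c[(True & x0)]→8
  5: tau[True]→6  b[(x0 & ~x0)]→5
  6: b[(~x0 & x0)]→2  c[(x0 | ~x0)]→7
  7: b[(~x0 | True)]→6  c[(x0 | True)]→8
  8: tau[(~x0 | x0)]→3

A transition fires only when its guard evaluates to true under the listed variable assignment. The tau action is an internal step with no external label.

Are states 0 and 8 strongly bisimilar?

Answer: BISIMILAR

Analysis:
Refine partition for ~:
  π0 = {{0,1,2,3,4,5,6,7,8}}
  π1 = {{0,5,8},{1,3,4},{2},{6},{7}}
  π2 = {{0,8},{1,3,4},{2},{5},{6},{7}}
Fixed point at round 3; 6 class(es).
class of 0: {0,8}; class of 8: {0,8}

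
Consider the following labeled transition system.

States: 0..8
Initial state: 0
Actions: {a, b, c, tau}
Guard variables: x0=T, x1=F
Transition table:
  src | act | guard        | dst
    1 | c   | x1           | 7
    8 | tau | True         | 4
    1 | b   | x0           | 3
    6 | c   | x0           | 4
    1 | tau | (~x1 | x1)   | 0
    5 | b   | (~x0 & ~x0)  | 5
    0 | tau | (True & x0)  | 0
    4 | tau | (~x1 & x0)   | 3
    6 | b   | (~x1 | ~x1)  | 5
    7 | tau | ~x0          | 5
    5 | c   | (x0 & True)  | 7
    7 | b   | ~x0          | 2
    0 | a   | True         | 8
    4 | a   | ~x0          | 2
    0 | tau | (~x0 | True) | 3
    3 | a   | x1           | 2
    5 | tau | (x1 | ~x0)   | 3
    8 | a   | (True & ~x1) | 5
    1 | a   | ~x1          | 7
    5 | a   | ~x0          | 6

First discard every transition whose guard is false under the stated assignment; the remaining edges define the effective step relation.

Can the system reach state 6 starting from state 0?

Answer: UNREACHABLE

Working:
12 transition(s) survive guard evaluation.
L0 = {0}
L1 = {3,8}  now seen {0,3,8}
L2 = {4,5}  now seen {0,3,4,5,8}
L3 = {7}  now seen {0,3,4,5,7,8}
Reach set: {0,3,4,5,7,8}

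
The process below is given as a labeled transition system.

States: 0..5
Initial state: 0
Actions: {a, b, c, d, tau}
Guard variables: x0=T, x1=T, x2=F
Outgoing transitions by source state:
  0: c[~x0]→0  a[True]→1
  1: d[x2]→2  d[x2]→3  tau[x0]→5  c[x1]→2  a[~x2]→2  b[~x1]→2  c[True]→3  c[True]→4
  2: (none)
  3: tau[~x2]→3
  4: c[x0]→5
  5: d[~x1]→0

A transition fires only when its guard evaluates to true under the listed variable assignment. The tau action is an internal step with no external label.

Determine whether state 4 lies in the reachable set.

Guard filter leaves 8 enabled edge(s).
L0 = {0}
L1 = {1}  cumulative {0,1}
L2 = {2,3,4,5}  cumulative {0,1,2,3,4,5}
Reach set: {0,1,2,3,4,5}
trace reaching 4: a·c

Answer: REACHABLE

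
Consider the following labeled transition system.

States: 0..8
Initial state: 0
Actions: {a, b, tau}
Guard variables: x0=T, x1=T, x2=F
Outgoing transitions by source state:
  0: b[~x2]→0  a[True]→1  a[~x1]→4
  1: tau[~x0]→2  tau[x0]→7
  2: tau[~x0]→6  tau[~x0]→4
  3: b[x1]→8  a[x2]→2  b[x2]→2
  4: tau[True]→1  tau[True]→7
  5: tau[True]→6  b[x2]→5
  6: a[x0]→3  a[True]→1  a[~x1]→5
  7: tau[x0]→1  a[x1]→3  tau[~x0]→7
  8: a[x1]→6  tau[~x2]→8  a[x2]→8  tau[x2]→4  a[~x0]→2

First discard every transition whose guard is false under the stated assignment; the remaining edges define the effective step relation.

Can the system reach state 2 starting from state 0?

13 transition(s) survive guard evaluation.
depth 0: {0}
depth 1: {1}  cumulative {0,1}
depth 2: {7}  cumulative {0,1,7}
depth 3: {3}  cumulative {0,1,3,7}
depth 4: {8}  cumulative {0,1,3,7,8}
depth 5: {6}  cumulative {0,1,3,6,7,8}
Reach set: {0,1,3,6,7,8}

Answer: UNREACHABLE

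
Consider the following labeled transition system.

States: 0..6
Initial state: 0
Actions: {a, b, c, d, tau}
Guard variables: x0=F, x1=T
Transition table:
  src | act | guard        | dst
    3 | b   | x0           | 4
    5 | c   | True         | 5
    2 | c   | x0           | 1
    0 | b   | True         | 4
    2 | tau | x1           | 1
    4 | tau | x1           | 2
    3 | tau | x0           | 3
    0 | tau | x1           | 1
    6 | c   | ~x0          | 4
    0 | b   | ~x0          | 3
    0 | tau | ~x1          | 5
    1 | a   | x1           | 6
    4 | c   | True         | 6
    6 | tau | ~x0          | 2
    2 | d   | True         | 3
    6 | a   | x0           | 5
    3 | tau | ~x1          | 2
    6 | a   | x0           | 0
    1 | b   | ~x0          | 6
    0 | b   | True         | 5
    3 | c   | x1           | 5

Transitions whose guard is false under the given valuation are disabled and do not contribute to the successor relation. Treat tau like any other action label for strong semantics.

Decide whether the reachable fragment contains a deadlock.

Answer: DEADLOCK-FREE

Analysis:
Reachable = {0,1,2,3,4,5,6}
  0: b→3  b→4  b→5  tau→1  [4 exit(s)]
  1: a→6  b→6  [2 exit(s)]
  2: d→3  tau→1  [2 exit(s)]
  3: c→5  [1 exit(s)]
  4: c→6  tau→2  [2 exit(s)]
  5: c→5  [1 exit(s)]
  6: c→4  tau→2  [2 exit(s)]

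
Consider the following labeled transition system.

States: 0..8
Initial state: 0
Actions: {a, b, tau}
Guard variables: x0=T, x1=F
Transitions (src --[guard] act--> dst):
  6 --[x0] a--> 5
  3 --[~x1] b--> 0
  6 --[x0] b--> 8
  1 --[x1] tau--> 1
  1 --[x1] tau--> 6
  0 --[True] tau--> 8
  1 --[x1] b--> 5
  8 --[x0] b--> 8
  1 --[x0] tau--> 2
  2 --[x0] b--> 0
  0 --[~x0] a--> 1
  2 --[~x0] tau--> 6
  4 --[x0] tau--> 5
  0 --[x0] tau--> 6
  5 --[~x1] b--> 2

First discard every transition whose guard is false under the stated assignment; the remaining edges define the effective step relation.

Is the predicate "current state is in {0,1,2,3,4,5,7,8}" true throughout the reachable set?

Answer: INVARIANT VIOLATED at state 6

Trace:
Inv-set: {0,1,2,3,4,5,7,8}
R = {0,2,5,6,8}
  0: ✓
  2: ✓
  5: ✓
  6: outside
  8: ✓
witness against invariant: tau → 6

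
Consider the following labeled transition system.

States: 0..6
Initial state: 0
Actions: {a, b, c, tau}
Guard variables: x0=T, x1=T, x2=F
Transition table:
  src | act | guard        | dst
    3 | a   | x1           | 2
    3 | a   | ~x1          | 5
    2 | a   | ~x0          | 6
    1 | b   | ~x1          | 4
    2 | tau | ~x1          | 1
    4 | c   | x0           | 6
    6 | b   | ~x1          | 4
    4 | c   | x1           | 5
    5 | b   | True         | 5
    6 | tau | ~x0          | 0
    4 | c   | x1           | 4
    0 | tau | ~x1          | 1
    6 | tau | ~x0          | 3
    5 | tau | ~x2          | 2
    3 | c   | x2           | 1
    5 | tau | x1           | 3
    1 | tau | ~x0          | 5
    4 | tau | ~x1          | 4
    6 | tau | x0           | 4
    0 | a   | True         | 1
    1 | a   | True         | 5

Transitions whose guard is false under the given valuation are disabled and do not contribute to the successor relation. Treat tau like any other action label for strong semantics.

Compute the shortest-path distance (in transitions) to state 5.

Answer: 2

Trace:
Breadth-first toward 5:
  Layer 0: {0}
  Layer 1: {1}
  Layer 2: {5}
5 enters at depth 2; path a·a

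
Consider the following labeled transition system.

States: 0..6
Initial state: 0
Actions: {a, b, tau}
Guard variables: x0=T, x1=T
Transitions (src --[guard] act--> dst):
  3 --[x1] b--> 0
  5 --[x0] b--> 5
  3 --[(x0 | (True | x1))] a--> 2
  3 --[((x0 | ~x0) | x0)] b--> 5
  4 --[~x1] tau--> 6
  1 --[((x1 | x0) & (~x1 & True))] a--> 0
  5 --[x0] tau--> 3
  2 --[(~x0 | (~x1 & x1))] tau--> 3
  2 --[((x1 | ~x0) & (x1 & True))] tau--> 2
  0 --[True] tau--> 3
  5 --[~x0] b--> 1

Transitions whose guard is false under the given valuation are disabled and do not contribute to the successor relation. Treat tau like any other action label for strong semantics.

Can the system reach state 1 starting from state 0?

Answer: UNREACHABLE

Trace:
Guard filter leaves 7 enabled edge(s).
depth 0: {0}
depth 1: {3}  cumulative {0,3}
depth 2: {2,5}  cumulative {0,2,3,5}
Reach set: {0,2,3,5}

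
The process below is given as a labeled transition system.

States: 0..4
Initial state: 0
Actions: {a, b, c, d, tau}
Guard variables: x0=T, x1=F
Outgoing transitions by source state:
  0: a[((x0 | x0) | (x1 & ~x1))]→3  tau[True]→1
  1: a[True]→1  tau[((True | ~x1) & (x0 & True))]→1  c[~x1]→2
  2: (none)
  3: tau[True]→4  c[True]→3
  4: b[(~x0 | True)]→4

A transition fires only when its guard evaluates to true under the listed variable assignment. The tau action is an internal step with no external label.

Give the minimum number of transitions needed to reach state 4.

Layered search for 4:
  depth 0: {0}
  depth 1: {1,3}
  depth 2: {2,4}
depth(4)=2, e.g. a·tau

Answer: 2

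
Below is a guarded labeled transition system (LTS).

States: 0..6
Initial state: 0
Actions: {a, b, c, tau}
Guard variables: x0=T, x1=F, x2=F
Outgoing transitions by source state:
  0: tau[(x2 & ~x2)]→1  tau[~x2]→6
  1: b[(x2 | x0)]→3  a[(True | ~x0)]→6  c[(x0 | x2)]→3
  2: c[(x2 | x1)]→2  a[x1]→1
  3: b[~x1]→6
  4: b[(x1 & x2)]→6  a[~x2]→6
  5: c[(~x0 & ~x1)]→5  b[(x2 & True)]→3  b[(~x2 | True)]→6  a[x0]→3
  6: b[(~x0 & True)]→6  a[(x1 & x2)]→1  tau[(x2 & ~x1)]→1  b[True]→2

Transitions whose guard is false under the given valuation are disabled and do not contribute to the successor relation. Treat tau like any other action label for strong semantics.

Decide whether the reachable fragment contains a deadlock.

R = {0,2,6}
  0: tau→6  [deg 1]
  2: ∅  [no exit]
  6: b→2  [deg 1]
witness 2: tau·b

Answer: DEADLOCK at state 2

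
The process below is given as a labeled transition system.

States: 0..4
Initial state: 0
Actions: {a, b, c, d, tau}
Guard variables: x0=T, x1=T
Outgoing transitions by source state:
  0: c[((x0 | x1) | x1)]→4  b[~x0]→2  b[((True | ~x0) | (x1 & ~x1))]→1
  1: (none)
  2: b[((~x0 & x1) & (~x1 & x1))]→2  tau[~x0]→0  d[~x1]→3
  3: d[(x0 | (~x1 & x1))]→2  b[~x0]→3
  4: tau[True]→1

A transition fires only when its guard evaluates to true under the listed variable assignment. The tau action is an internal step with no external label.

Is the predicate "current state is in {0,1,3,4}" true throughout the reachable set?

Answer: INVARIANT HOLDS

Working:
Inv-set: {0,1,3,4}
R = {0,1,4}
  0: safe
  1: safe
  4: safe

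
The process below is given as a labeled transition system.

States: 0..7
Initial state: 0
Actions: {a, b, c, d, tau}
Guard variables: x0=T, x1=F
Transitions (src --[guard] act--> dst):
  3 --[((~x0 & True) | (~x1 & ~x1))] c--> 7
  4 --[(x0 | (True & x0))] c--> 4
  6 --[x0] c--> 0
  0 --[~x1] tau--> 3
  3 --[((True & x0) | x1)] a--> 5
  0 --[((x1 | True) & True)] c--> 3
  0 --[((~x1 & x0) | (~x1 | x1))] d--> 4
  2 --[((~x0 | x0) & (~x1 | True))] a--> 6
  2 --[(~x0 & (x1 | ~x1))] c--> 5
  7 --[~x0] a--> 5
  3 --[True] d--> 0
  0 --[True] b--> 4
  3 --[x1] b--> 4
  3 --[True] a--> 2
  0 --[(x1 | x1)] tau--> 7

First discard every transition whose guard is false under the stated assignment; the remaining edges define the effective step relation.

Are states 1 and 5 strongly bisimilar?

Answer: BISIMILAR

Trace:
Refine partition for ~:
  π0 = {{0,1,2,3,4,5,6,7}}
  π1 = {{0},{1,5,7},{2},{3},{4,6}}
  π2 = {{0},{1,5,7},{2},{3},{4},{6}}
6 equivalence class(es) (converged in 3)
class of 1: {1,5,7}; class of 5: {1,5,7}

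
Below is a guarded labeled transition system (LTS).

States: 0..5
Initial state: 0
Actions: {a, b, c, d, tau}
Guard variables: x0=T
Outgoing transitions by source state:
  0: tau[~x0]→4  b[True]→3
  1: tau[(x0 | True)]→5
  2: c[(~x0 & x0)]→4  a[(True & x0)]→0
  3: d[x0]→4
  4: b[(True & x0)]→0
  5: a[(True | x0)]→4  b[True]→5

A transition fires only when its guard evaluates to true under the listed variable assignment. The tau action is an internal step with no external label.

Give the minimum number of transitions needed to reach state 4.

Breadth-first toward 4:
  L0 = {0}
  L1 = {3}
  L2 = {4}
first hit 4 at d=2 via b·d

Answer: 2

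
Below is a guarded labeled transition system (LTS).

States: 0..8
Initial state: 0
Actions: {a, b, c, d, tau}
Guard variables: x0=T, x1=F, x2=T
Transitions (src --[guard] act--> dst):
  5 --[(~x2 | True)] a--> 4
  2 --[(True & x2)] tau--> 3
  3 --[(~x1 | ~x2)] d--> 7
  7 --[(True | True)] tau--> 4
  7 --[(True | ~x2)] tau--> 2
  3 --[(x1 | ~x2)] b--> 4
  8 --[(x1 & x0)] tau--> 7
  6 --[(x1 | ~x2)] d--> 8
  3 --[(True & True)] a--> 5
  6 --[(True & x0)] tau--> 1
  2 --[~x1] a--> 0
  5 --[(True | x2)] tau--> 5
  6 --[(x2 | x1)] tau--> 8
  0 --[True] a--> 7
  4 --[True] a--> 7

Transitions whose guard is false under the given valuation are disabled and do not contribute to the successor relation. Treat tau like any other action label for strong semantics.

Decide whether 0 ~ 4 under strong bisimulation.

Refine partition for ~:
  P[0] = {{0,1,2,3,4,5,6,7,8}}
  P[1] = {{0,4},{1,8},{2,5},{3},{6,7}}
  P[2] = {{0,4},{1,8},{2},{3},{5},{6},{7}}
Fixed point at round 3; 7 class(es).
[0]={0,4}  [4]={0,4}

Answer: BISIMILAR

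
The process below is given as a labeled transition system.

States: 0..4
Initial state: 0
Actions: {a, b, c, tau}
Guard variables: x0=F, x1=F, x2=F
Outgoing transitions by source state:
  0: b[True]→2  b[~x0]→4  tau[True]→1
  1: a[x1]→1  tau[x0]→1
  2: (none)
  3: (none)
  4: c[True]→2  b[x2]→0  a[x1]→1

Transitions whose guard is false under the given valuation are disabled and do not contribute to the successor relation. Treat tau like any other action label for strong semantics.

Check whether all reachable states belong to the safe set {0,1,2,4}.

Inv-set: {0,1,2,4}
Reach set: {0,1,2,4}
  0: ok
  1: ok
  2: ok
  4: ok

Answer: INVARIANT HOLDS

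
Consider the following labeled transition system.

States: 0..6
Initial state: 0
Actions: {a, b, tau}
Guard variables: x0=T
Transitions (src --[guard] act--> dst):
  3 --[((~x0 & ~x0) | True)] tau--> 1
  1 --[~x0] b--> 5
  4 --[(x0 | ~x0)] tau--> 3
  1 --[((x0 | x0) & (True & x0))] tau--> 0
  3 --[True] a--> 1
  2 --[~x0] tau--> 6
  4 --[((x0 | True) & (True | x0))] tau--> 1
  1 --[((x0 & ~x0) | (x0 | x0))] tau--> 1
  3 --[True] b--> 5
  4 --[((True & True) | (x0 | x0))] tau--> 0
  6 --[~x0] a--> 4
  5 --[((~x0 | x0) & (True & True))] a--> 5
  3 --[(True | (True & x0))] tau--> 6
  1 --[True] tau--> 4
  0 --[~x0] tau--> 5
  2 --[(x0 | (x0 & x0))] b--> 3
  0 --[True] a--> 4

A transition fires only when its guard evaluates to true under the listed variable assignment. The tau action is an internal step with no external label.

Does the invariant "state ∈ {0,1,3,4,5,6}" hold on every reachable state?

Answer: INVARIANT HOLDS

Analysis:
Inv-set: {0,1,3,4,5,6}
Reachable = {0,1,3,4,5,6}
  0: safe
  1: safe
  3: safe
  4: safe
  5: safe
  6: safe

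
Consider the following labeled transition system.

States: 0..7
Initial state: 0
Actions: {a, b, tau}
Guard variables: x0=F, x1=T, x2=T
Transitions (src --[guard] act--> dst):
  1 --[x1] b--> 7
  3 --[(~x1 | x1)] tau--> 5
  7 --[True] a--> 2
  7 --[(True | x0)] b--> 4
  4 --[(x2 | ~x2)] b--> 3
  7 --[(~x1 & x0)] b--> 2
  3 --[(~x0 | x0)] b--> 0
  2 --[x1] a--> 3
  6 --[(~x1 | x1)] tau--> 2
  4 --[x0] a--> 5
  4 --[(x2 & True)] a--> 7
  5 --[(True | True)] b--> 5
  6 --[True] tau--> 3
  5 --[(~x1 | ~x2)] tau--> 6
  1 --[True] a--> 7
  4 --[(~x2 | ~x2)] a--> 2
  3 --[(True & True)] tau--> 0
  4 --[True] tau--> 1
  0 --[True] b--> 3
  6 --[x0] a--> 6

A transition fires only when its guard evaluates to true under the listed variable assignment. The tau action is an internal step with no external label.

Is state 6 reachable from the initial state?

15 transition(s) survive guard evaluation.
Layer 0: {0}
Layer 1: {3}  cumulative {0,3}
Layer 2: {5}  cumulative {0,3,5}
Reachable = {0,3,5}

Answer: UNREACHABLE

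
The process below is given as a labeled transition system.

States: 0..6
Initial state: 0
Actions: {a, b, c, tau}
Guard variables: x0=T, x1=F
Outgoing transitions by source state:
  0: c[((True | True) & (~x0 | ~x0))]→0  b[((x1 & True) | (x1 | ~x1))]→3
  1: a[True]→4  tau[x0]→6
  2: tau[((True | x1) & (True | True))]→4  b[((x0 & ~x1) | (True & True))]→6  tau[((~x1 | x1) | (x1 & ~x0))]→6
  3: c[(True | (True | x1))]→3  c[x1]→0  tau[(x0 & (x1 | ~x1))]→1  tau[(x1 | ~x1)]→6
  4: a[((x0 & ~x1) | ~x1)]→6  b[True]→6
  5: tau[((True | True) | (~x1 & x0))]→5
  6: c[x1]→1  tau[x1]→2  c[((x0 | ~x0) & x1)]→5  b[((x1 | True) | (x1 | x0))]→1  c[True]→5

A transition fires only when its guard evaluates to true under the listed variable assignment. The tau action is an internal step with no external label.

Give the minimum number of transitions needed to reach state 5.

BFS to 5:
  Layer 0: {0}
  Layer 1: {3}
  Layer 2: {1,6}
  Layer 3: {4,5}
depth(5)=3, e.g. b·tau·c

Answer: 3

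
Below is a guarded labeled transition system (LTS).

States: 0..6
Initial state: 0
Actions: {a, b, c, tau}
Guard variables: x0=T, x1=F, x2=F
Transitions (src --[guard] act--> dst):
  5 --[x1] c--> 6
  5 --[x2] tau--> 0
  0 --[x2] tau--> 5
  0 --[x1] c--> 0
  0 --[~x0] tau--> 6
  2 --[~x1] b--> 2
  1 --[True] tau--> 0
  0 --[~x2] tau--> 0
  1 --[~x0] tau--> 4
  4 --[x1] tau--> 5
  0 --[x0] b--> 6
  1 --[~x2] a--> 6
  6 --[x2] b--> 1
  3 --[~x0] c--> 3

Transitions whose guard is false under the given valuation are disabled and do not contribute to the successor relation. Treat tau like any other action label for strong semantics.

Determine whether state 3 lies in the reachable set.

Guard filter leaves 5 enabled edge(s).
Layer 0: {0}
Layer 1: {6}  now seen {0,6}
Reach set: {0,6}

Answer: UNREACHABLE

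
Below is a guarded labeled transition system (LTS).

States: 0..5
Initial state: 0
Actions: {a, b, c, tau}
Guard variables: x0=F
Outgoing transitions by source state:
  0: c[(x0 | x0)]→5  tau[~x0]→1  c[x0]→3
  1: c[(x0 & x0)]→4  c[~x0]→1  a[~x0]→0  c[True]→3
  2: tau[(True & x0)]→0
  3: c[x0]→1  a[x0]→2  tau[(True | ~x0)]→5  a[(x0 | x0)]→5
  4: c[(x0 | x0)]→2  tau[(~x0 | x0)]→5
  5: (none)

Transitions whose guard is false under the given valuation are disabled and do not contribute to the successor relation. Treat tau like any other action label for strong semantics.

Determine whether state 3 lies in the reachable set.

6 transition(s) survive guard evaluation.
L0 = {0}
L1 = {1}  total {0,1}
L2 = {3}  total {0,1,3}
L3 = {5}  total {0,1,3,5}
R = {0,1,3,5}
Path to 3: tau·c

Answer: REACHABLE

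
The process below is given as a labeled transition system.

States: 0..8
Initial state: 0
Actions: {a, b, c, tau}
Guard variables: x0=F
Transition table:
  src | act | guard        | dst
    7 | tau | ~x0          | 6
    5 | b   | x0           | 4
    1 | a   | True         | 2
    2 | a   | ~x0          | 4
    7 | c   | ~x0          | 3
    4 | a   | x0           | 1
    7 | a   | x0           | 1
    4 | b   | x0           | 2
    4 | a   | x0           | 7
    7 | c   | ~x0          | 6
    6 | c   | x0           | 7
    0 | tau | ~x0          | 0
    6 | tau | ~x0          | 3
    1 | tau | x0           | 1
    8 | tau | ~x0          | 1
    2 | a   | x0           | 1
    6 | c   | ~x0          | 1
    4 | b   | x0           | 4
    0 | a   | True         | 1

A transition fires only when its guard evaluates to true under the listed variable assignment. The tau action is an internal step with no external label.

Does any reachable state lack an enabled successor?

R = {0,1,2,4}
  0: a→1  tau→0  [2 out]
  1: a→2  [1 out]
  2: a→4  [1 out]
  4: ∅  [no exit]
trace reaching 4: a·a·a

Answer: DEADLOCK at state 4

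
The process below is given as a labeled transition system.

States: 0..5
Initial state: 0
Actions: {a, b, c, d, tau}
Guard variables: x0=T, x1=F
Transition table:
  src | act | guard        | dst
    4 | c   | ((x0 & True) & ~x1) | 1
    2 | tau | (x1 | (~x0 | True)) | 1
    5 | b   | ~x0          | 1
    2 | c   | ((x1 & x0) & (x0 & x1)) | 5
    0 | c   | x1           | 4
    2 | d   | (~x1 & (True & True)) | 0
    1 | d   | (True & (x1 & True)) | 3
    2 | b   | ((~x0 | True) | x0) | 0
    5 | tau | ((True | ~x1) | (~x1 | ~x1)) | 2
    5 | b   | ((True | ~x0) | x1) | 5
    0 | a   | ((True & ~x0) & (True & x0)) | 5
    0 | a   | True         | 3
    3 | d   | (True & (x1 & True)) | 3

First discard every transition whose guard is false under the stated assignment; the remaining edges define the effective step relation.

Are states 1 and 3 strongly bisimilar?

Refine partition for ~:
  π0 = {{0,1,2,3,4,5}}
  π1 = {{0},{1,3},{2},{4},{5}}
5 equivalence class(es) (converged in 2)
class of 1: {1,3}; class of 3: {1,3}

Answer: BISIMILAR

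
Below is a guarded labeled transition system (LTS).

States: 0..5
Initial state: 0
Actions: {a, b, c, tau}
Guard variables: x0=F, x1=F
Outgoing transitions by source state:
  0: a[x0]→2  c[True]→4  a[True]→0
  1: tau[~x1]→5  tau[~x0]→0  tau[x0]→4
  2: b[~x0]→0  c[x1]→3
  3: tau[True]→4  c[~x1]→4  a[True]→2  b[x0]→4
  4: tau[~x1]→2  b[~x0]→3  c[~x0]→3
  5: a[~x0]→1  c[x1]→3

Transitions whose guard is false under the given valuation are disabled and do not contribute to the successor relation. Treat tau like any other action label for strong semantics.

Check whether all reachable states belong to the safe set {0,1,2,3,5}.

Inv-set: {0,1,2,3,5}
Reach set: {0,2,3,4}
  0: safe
  2: safe
  3: safe
  4: ✗ unsafe
witness against invariant: c → 4

Answer: INVARIANT VIOLATED at state 4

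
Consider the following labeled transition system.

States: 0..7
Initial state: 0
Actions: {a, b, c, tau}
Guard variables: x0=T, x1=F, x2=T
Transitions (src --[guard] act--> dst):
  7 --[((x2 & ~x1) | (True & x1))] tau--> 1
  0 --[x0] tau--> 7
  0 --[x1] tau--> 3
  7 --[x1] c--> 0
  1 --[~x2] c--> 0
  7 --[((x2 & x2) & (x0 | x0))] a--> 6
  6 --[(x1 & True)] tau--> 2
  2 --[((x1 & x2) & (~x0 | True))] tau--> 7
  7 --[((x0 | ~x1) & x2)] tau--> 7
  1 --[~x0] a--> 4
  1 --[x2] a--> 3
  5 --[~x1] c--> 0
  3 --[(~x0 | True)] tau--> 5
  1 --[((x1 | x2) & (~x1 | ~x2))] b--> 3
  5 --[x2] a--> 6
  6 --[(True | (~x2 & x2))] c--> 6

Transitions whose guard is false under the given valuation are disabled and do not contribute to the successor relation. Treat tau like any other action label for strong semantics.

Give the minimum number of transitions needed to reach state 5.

Answer: 4

Analysis:
Layered search for 5:
  Layer 0: {0}
  Layer 1: {7}
  Layer 2: {1,6}
  Layer 3: {3}
  Layer 4: {5}
5 enters at depth 4; path tau·tau·a·tau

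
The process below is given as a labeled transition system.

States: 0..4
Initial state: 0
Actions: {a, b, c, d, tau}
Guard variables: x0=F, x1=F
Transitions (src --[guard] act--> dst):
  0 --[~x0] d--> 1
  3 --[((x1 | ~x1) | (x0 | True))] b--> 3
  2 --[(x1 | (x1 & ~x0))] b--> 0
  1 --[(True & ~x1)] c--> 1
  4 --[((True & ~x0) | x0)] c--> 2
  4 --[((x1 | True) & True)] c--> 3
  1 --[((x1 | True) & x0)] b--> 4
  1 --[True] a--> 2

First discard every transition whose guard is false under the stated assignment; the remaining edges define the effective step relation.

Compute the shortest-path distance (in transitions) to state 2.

Answer: 2

Working:
Layered search for 2:
  L0 = {0}
  L1 = {1}
  L2 = {2}
2 enters at depth 2; path d·a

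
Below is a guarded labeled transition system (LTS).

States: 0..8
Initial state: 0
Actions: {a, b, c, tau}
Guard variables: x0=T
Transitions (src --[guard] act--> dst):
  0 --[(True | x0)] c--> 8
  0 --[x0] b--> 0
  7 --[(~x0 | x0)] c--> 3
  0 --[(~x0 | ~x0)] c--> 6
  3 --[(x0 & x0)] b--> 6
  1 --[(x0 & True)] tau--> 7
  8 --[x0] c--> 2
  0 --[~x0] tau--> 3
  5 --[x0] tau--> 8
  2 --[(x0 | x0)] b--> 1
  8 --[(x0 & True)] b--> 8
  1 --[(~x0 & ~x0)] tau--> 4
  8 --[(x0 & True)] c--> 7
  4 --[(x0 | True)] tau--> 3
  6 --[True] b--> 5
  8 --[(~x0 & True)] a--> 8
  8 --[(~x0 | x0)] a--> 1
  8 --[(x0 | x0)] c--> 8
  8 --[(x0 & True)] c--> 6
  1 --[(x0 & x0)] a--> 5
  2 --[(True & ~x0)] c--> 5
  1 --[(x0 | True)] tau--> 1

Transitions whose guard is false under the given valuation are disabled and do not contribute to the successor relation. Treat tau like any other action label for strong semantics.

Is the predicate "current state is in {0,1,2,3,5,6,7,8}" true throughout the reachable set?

Safe = {0,1,2,3,5,6,7,8}
R = {0,1,2,3,5,6,7,8}
  0: safe
  1: safe
  2: safe
  3: safe
  5: safe
  6: safe
  7: safe
  8: safe

Answer: INVARIANT HOLDS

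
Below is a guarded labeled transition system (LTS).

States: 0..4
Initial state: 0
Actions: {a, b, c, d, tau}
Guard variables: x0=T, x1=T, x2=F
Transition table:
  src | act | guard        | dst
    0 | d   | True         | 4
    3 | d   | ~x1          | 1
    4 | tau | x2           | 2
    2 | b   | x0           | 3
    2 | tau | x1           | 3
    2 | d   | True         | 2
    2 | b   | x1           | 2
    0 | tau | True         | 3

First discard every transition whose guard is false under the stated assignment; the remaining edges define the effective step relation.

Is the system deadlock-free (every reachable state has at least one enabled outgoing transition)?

Answer: DEADLOCK at state 3

Analysis:
Reachable = {0,3,4}
  0: d→4  tau→3  [2 out]
  3: ∅  [deadlock]
  4: ∅  [deadlock]
trace reaching 3: tau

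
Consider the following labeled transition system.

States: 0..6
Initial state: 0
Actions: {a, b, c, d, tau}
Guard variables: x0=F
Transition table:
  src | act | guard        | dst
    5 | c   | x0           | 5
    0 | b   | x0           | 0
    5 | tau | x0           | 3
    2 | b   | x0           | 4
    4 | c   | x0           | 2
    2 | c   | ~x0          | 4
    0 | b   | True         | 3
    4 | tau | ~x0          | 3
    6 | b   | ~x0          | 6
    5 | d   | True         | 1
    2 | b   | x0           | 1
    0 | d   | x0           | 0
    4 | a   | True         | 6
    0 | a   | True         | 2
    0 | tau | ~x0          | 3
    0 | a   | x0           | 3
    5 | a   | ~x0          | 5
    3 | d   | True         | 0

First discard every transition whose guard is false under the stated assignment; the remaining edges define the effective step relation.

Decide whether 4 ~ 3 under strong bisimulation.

Answer: NOT BISIMILAR

Analysis:
Bisimulation quotient by refinement:
  round 0: {{0,1,2,3,4,5,6}}
  round 1: {{0},{1},{2},{3},{4},{5},{6}}
stable after 2 split(s): 7 block(s)
[4]={4}  [3]={3}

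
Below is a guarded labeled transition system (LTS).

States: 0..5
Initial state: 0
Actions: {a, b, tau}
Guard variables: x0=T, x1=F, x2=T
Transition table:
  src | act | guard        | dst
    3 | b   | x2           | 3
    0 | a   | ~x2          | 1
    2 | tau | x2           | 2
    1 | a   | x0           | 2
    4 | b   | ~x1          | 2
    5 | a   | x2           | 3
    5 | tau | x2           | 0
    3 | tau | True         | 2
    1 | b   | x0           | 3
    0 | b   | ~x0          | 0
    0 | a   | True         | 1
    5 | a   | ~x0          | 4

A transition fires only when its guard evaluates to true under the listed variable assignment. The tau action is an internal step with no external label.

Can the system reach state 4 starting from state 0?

After dropping false guards: 9 live edges.
L0 = {0}
L1 = {1}  now seen {0,1}
L2 = {2,3}  now seen {0,1,2,3}
Reachable = {0,1,2,3}

Answer: UNREACHABLE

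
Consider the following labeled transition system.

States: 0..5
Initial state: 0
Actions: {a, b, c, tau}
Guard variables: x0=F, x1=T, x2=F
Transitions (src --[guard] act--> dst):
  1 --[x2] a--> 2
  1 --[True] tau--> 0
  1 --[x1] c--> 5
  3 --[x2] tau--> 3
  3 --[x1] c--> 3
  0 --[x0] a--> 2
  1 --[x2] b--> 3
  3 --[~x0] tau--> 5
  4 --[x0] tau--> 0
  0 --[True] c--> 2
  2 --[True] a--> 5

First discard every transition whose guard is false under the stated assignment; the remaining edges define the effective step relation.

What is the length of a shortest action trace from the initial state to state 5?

BFS to 5:
  L0 = {0}
  L1 = {2}
  L2 = {5}
first hit 5 at d=2 via c·a

Answer: 2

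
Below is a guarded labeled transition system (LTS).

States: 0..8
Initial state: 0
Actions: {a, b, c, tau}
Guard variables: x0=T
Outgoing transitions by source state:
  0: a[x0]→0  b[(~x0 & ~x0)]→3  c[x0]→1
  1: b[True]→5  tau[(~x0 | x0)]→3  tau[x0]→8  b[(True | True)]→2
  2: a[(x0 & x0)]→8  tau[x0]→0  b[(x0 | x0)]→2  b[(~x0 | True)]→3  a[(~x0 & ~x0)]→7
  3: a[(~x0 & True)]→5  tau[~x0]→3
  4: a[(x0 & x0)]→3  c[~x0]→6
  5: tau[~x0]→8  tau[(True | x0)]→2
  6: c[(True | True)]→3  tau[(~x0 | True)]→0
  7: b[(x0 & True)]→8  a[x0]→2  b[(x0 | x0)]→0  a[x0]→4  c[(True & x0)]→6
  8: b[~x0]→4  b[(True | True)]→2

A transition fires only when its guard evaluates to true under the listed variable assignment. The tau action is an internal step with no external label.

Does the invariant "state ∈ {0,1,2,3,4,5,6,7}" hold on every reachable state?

Safe = {0,1,2,3,4,5,6,7}
R = {0,1,2,3,5,8}
  0: ✓
  1: ✓
  2: ✓
  3: ✓
  5: ✓
  8: ✗ unsafe
counterexample path to 8: c·tau

Answer: INVARIANT VIOLATED at state 8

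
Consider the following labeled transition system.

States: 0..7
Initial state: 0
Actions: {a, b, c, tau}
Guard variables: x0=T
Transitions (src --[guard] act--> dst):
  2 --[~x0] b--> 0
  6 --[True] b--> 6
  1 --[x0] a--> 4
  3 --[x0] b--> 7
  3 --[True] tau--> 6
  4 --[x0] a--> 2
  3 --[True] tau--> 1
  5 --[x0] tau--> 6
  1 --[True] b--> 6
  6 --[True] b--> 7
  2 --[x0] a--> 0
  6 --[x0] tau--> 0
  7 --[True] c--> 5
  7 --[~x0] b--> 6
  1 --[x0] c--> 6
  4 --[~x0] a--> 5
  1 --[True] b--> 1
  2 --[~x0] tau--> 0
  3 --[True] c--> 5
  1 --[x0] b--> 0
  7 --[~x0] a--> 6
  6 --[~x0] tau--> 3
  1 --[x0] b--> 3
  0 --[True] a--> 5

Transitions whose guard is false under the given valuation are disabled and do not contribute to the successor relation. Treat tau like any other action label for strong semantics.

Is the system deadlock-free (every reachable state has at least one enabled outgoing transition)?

Answer: DEADLOCK-FREE

Working:
Reachable = {0,5,6,7}
  0: a→5  [deg 1]
  5: tau→6  [deg 1]
  6: b→6  b→7  tau→0  [deg 3]
  7: c→5  [deg 1]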